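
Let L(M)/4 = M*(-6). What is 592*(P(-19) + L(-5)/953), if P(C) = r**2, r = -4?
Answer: 9097856/953 ≈ 9546.5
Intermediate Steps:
L(M) = -24*M (L(M) = 4*(M*(-6)) = 4*(-6*M) = -24*M)
P(C) = 16 (P(C) = (-4)**2 = 16)
592*(P(-19) + L(-5)/953) = 592*(16 - 24*(-5)/953) = 592*(16 + 120*(1/953)) = 592*(16 + 120/953) = 592*(15368/953) = 9097856/953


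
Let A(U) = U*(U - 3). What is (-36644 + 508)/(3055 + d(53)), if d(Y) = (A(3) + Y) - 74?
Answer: -18068/1517 ≈ -11.910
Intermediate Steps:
A(U) = U*(-3 + U)
d(Y) = -74 + Y (d(Y) = (3*(-3 + 3) + Y) - 74 = (3*0 + Y) - 74 = (0 + Y) - 74 = Y - 74 = -74 + Y)
(-36644 + 508)/(3055 + d(53)) = (-36644 + 508)/(3055 + (-74 + 53)) = -36136/(3055 - 21) = -36136/3034 = -36136*1/3034 = -18068/1517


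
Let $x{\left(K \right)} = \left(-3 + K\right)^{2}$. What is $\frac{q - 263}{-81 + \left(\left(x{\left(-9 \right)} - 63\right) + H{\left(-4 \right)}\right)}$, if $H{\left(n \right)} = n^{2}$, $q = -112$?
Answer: $- \frac{375}{16} \approx -23.438$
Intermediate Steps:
$\frac{q - 263}{-81 + \left(\left(x{\left(-9 \right)} - 63\right) + H{\left(-4 \right)}\right)} = \frac{-112 - 263}{-81 - \left(63 - 16 - \left(-3 - 9\right)^{2}\right)} = - \frac{375}{-81 + \left(\left(\left(-12\right)^{2} - 63\right) + 16\right)} = - \frac{375}{-81 + \left(\left(144 - 63\right) + 16\right)} = - \frac{375}{-81 + \left(81 + 16\right)} = - \frac{375}{-81 + 97} = - \frac{375}{16}$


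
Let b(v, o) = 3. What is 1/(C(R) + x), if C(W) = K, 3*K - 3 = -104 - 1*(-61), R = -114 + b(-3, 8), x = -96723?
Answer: -3/290209 ≈ -1.0337e-5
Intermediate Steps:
R = -111 (R = -114 + 3 = -111)
K = -40/3 (K = 1 + (-104 - 1*(-61))/3 = 1 + (-104 + 61)/3 = 1 + (⅓)*(-43) = 1 - 43/3 = -40/3 ≈ -13.333)
C(W) = -40/3
1/(C(R) + x) = 1/(-40/3 - 96723) = 1/(-290209/3) = -3/290209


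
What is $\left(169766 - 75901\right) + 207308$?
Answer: $301173$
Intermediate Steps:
$\left(169766 - 75901\right) + 207308 = 93865 + 207308 = 301173$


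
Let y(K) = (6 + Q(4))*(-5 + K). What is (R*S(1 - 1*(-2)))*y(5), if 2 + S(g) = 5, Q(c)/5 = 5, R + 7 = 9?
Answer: 0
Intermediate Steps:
R = 2 (R = -7 + 9 = 2)
Q(c) = 25 (Q(c) = 5*5 = 25)
S(g) = 3 (S(g) = -2 + 5 = 3)
y(K) = -155 + 31*K (y(K) = (6 + 25)*(-5 + K) = 31*(-5 + K) = -155 + 31*K)
(R*S(1 - 1*(-2)))*y(5) = (2*3)*(-155 + 31*5) = 6*(-155 + 155) = 6*0 = 0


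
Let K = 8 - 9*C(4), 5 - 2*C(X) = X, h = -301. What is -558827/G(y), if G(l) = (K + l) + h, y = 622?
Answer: -1117654/649 ≈ -1722.1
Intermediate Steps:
C(X) = 5/2 - X/2
K = 7/2 (K = 8 - 9*(5/2 - ½*4) = 8 - 9*(5/2 - 2) = 8 - 9*½ = 8 - 9/2 = 7/2 ≈ 3.5000)
G(l) = -595/2 + l (G(l) = (7/2 + l) - 301 = -595/2 + l)
-558827/G(y) = -558827/(-595/2 + 622) = -558827/649/2 = -558827*2/649 = -1117654/649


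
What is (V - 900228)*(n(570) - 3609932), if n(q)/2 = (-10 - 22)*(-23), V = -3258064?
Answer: 15005030350320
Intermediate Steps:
n(q) = 1472 (n(q) = 2*((-10 - 22)*(-23)) = 2*(-32*(-23)) = 2*736 = 1472)
(V - 900228)*(n(570) - 3609932) = (-3258064 - 900228)*(1472 - 3609932) = -4158292*(-3608460) = 15005030350320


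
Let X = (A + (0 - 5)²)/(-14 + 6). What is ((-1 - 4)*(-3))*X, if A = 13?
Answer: -285/4 ≈ -71.250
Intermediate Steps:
X = -19/4 (X = (13 + (0 - 5)²)/(-14 + 6) = (13 + (-5)²)/(-8) = (13 + 25)*(-⅛) = 38*(-⅛) = -19/4 ≈ -4.7500)
((-1 - 4)*(-3))*X = ((-1 - 4)*(-3))*(-19/4) = -5*(-3)*(-19/4) = 15*(-19/4) = -285/4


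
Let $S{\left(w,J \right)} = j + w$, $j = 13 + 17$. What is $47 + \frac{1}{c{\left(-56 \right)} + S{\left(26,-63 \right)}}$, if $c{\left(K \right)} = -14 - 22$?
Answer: $\frac{941}{20} \approx 47.05$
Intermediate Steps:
$c{\left(K \right)} = -36$
$j = 30$
$S{\left(w,J \right)} = 30 + w$
$47 + \frac{1}{c{\left(-56 \right)} + S{\left(26,-63 \right)}} = 47 + \frac{1}{-36 + \left(30 + 26\right)} = 47 + \frac{1}{-36 + 56} = 47 + \frac{1}{20} = \frac{941}{20}$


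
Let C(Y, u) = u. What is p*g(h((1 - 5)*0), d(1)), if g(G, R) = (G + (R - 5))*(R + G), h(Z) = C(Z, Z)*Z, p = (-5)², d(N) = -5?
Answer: 1250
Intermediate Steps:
p = 25
h(Z) = Z² (h(Z) = Z*Z = Z²)
g(G, R) = (G + R)*(-5 + G + R) (g(G, R) = (G + (-5 + R))*(G + R) = (-5 + G + R)*(G + R) = (G + R)*(-5 + G + R))
p*g(h((1 - 5)*0), d(1)) = 25*((((1 - 5)*0)²)² + (-5)² - 5*((1 - 5)*0)² - 5*(-5) + 2*((1 - 5)*0)²*(-5)) = 25*(((-4*0)²)² + 25 - 5*(-4*0)² + 25 + 2*(-4*0)²*(-5)) = 25*((0²)² + 25 - 5*0² + 25 + 2*0²*(-5)) = 25*(0² + 25 - 5*0 + 25 + 2*0*(-5)) = 25*(0 + 25 + 0 + 25 + 0) = 25*50 = 1250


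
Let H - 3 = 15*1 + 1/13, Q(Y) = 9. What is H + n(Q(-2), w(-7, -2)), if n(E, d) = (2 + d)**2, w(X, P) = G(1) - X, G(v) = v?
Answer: 1535/13 ≈ 118.08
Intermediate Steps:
w(X, P) = 1 - X
H = 235/13 (H = 3 + (15*1 + 1/13) = 3 + (15 + 1/13) = 3 + 196/13 = 235/13 ≈ 18.077)
H + n(Q(-2), w(-7, -2)) = 235/13 + (2 + (1 - 1*(-7)))**2 = 235/13 + (2 + (1 + 7))**2 = 235/13 + (2 + 8)**2 = 235/13 + 10**2 = 235/13 + 100 = 1535/13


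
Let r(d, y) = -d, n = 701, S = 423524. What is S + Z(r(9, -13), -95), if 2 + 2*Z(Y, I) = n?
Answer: 847747/2 ≈ 4.2387e+5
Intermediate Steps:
Z(Y, I) = 699/2 (Z(Y, I) = -1 + (½)*701 = -1 + 701/2 = 699/2)
S + Z(r(9, -13), -95) = 423524 + 699/2 = 847747/2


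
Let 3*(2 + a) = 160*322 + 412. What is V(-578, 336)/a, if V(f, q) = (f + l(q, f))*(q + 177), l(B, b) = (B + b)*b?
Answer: 107189811/25963 ≈ 4128.6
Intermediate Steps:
l(B, b) = b*(B + b)
V(f, q) = (177 + q)*(f + f*(f + q)) (V(f, q) = (f + f*(q + f))*(q + 177) = (f + f*(f + q))*(177 + q) = (177 + q)*(f + f*(f + q)))
a = 51926/3 (a = -2 + (160*322 + 412)/3 = -2 + (51520 + 412)/3 = -2 + (⅓)*51932 = -2 + 51932/3 = 51926/3 ≈ 17309.)
V(-578, 336)/a = (-578*(177 + 177*(-578) + 178*336 + 336*(-578 + 336)))/(51926/3) = -578*(177 - 102306 + 59808 + 336*(-242))*(3/51926) = -578*(177 - 102306 + 59808 - 81312)*(3/51926) = -578*(-123633)*(3/51926) = 71459874*(3/51926) = 107189811/25963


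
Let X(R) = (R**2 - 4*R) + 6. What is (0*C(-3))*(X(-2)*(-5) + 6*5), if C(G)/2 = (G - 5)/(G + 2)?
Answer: 0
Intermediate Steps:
X(R) = 6 + R**2 - 4*R
C(G) = 2*(-5 + G)/(2 + G) (C(G) = 2*((G - 5)/(G + 2)) = 2*((-5 + G)/(2 + G)) = 2*(-5 + G)/(2 + G))
(0*C(-3))*(X(-2)*(-5) + 6*5) = (0*(2*(-5 - 3)/(2 - 3)))*((6 + (-2)**2 - 4*(-2))*(-5) + 6*5) = (0*(2*(-8)/(-1)))*((6 + 4 + 8)*(-5) + 30) = (0*(2*(-1)*(-8)))*(18*(-5) + 30) = (0*16)*(-90 + 30) = 0*(-60) = 0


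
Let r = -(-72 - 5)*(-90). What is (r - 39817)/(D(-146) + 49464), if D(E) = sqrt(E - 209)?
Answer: -2312293608/2446687651 + 46747*I*sqrt(355)/2446687651 ≈ -0.94507 + 0.00035999*I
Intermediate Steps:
r = -6930 (r = -(-77)*(-90) = -1*6930 = -6930)
D(E) = sqrt(-209 + E)
(r - 39817)/(D(-146) + 49464) = (-6930 - 39817)/(sqrt(-209 - 146) + 49464) = -46747/(sqrt(-355) + 49464) = -46747/(I*sqrt(355) + 49464) = -46747/(49464 + I*sqrt(355))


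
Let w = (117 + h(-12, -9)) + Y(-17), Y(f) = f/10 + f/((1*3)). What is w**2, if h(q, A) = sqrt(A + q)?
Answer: 10798621/900 + 3289*I*sqrt(21)/15 ≈ 11998.0 + 1004.8*I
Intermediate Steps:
Y(f) = 13*f/30 (Y(f) = f*(1/10) + f/3 = f/10 + f*(1/3) = f/10 + f/3 = 13*f/30)
w = 3289/30 + I*sqrt(21) (w = (117 + sqrt(-9 - 12)) + (13/30)*(-17) = (117 + sqrt(-21)) - 221/30 = (117 + I*sqrt(21)) - 221/30 = 3289/30 + I*sqrt(21) ≈ 109.63 + 4.5826*I)
w**2 = (3289/30 + I*sqrt(21))**2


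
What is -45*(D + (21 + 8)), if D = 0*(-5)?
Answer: -1305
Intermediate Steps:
D = 0
-45*(D + (21 + 8)) = -45*(0 + (21 + 8)) = -45*(0 + 29) = -45*29 = -1305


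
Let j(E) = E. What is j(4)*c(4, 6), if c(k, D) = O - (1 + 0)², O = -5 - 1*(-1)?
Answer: -20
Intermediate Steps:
O = -4 (O = -5 + 1 = -4)
c(k, D) = -5 (c(k, D) = -4 - (1 + 0)² = -4 - 1*1² = -4 - 1*1 = -4 - 1 = -5)
j(4)*c(4, 6) = 4*(-5) = -20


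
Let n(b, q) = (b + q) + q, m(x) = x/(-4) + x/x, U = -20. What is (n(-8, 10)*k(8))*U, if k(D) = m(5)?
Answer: 60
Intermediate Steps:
m(x) = 1 - x/4 (m(x) = x*(-¼) + 1 = -x/4 + 1 = 1 - x/4)
k(D) = -¼ (k(D) = 1 - ¼*5 = 1 - 5/4 = -¼)
n(b, q) = b + 2*q
(n(-8, 10)*k(8))*U = ((-8 + 2*10)*(-¼))*(-20) = ((-8 + 20)*(-¼))*(-20) = (12*(-¼))*(-20) = -3*(-20) = 60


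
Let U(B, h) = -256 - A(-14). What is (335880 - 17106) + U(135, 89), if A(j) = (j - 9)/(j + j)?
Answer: 8918481/28 ≈ 3.1852e+5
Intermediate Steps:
A(j) = (-9 + j)/(2*j) (A(j) = (-9 + j)/((2*j)) = (-9 + j)*(1/(2*j)) = (-9 + j)/(2*j))
U(B, h) = -7191/28 (U(B, h) = -256 - (-9 - 14)/(2*(-14)) = -256 - (-1)*(-23)/(2*14) = -256 - 1*23/28 = -256 - 23/28 = -7191/28)
(335880 - 17106) + U(135, 89) = (335880 - 17106) - 7191/28 = 318774 - 7191/28 = 8918481/28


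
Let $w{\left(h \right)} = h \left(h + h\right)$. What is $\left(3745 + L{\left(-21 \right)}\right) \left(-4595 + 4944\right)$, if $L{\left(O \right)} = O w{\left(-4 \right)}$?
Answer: $1072477$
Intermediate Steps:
$w{\left(h \right)} = 2 h^{2}$ ($w{\left(h \right)} = h 2 h = 2 h^{2}$)
$L{\left(O \right)} = 32 O$ ($L{\left(O \right)} = O 2 \left(-4\right)^{2} = O 2 \cdot 16 = O 32 = 32 O$)
$\left(3745 + L{\left(-21 \right)}\right) \left(-4595 + 4944\right) = \left(3745 + 32 \left(-21\right)\right) \left(-4595 + 4944\right) = \left(3745 - 672\right) 349 = 3073 \cdot 349 = 1072477$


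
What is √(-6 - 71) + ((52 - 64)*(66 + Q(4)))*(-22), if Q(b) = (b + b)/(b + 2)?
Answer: 17776 + I*√77 ≈ 17776.0 + 8.775*I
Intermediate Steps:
Q(b) = 2*b/(2 + b) (Q(b) = (2*b)/(2 + b) = 2*b/(2 + b))
√(-6 - 71) + ((52 - 64)*(66 + Q(4)))*(-22) = √(-6 - 71) + ((52 - 64)*(66 + 2*4/(2 + 4)))*(-22) = √(-77) - 12*(66 + 2*4/6)*(-22) = I*√77 - 12*(66 + 2*4*(⅙))*(-22) = I*√77 - 12*(66 + 4/3)*(-22) = I*√77 - 12*202/3*(-22) = I*√77 - 808*(-22) = I*√77 + 17776 = 17776 + I*√77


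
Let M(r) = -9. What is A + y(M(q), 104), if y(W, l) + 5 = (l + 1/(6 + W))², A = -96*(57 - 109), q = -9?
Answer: 141604/9 ≈ 15734.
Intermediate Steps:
A = 4992 (A = -96*(-52) = 4992)
y(W, l) = -5 + (l + 1/(6 + W))²
A + y(M(q), 104) = 4992 + (-5 + (1 + 6*104 - 9*104)²/(6 - 9)²) = 4992 + (-5 + (1 + 624 - 936)²/(-3)²) = 4992 + (-5 + (⅑)*(-311)²) = 4992 + (-5 + (⅑)*96721) = 4992 + (-5 + 96721/9) = 4992 + 96676/9 = 141604/9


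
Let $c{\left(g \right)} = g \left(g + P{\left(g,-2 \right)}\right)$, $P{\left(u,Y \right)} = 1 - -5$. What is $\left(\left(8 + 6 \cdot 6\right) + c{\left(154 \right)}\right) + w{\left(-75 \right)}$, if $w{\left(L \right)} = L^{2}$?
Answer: $30309$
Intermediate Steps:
$P{\left(u,Y \right)} = 6$ ($P{\left(u,Y \right)} = 1 + 5 = 6$)
$c{\left(g \right)} = g \left(6 + g\right)$ ($c{\left(g \right)} = g \left(g + 6\right) = g \left(6 + g\right)$)
$\left(\left(8 + 6 \cdot 6\right) + c{\left(154 \right)}\right) + w{\left(-75 \right)} = \left(\left(8 + 6 \cdot 6\right) + 154 \left(6 + 154\right)\right) + \left(-75\right)^{2} = \left(\left(8 + 36\right) + 154 \cdot 160\right) + 5625 = \left(44 + 24640\right) + 5625 = 24684 + 5625 = 30309$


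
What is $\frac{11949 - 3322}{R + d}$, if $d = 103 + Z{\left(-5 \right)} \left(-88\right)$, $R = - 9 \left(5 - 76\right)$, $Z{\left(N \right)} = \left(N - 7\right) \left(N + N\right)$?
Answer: $- \frac{8627}{9818} \approx -0.87869$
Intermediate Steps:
$Z{\left(N \right)} = 2 N \left(-7 + N\right)$ ($Z{\left(N \right)} = \left(-7 + N\right) 2 N = 2 N \left(-7 + N\right)$)
$R = 639$ ($R = \left(-9\right) \left(-71\right) = 639$)
$d = -10457$ ($d = 103 + 2 \left(-5\right) \left(-7 - 5\right) \left(-88\right) = 103 + 2 \left(-5\right) \left(-12\right) \left(-88\right) = 103 + 120 \left(-88\right) = 103 - 10560 = -10457$)
$\frac{11949 - 3322}{R + d} = \frac{11949 - 3322}{639 - 10457} = \frac{8627}{-9818} = 8627 \left(- \frac{1}{9818}\right) = - \frac{8627}{9818}$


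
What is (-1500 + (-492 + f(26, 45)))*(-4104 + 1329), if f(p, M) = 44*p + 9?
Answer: 2328225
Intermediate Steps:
f(p, M) = 9 + 44*p
(-1500 + (-492 + f(26, 45)))*(-4104 + 1329) = (-1500 + (-492 + (9 + 44*26)))*(-4104 + 1329) = (-1500 + (-492 + (9 + 1144)))*(-2775) = (-1500 + (-492 + 1153))*(-2775) = (-1500 + 661)*(-2775) = -839*(-2775) = 2328225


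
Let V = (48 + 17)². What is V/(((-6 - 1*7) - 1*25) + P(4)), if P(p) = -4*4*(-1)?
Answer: -4225/22 ≈ -192.05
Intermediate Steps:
P(p) = 16 (P(p) = -16*(-1) = 16)
V = 4225 (V = 65² = 4225)
V/(((-6 - 1*7) - 1*25) + P(4)) = 4225/(((-6 - 1*7) - 1*25) + 16) = 4225/(((-6 - 7) - 25) + 16) = 4225/((-13 - 25) + 16) = 4225/(-38 + 16) = 4225/(-22) = -1/22*4225 = -4225/22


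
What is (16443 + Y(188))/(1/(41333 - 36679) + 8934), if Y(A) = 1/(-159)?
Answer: 12167585144/6611035083 ≈ 1.8405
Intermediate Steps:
Y(A) = -1/159
(16443 + Y(188))/(1/(41333 - 36679) + 8934) = (16443 - 1/159)/(1/(41333 - 36679) + 8934) = 2614436/(159*(1/4654 + 8934)) = 2614436/(159*(41578837/4654)) = (2614436/159)*(4654/41578837) = 12167585144/6611035083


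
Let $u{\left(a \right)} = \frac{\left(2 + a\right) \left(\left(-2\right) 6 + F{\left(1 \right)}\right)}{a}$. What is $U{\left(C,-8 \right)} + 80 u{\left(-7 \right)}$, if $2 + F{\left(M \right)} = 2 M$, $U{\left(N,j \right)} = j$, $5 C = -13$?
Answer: $- \frac{4856}{7} \approx -693.71$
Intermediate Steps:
$C = - \frac{13}{5}$ ($C = \frac{1}{5} \left(-13\right) = - \frac{13}{5} \approx -2.6$)
$F{\left(M \right)} = -2 + 2 M$
$u{\left(a \right)} = \frac{-24 - 12 a}{a}$ ($u{\left(a \right)} = \frac{\left(2 + a\right) \left(\left(-2\right) 6 + \left(-2 + 2 \cdot 1\right)\right)}{a} = \frac{\left(2 + a\right) \left(-12 + \left(-2 + 2\right)\right)}{a} = \frac{\left(2 + a\right) \left(-12 + 0\right)}{a} = \frac{\left(2 + a\right) \left(-12\right)}{a} = \frac{-24 - 12 a}{a}$)
$U{\left(C,-8 \right)} + 80 u{\left(-7 \right)} = -8 + 80 \left(-12 - \frac{24}{-7}\right) = -8 + 80 \left(-12 - - \frac{24}{7}\right) = -8 + 80 \left(-12 + \frac{24}{7}\right) = -8 + 80 \left(- \frac{60}{7}\right) = -8 - \frac{4800}{7} = - \frac{4856}{7}$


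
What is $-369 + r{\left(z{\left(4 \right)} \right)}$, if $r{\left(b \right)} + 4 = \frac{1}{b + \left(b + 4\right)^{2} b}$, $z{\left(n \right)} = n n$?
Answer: $- \frac{2393167}{6416} \approx -373.0$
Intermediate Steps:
$z{\left(n \right)} = n^{2}$
$r{\left(b \right)} = -4 + \frac{1}{b + b \left(4 + b\right)^{2}}$ ($r{\left(b \right)} = -4 + \frac{1}{b + \left(b + 4\right)^{2} b} = -4 + \frac{1}{b + \left(4 + b\right)^{2} b} = -4 + \frac{1}{b + b \left(4 + b\right)^{2}}$)
$-369 + r{\left(z{\left(4 \right)} \right)} = -369 + \frac{1 - 4 \cdot 4^{2} - 4 \cdot 4^{2} \left(4 + 4^{2}\right)^{2}}{4^{2} \left(1 + \left(4 + 4^{2}\right)^{2}\right)} = -369 + \frac{1 - 64 - 64 \left(4 + 16\right)^{2}}{16 \left(1 + \left(4 + 16\right)^{2}\right)} = -369 + \frac{1 - 64 - 64 \cdot 20^{2}}{16 \left(1 + 20^{2}\right)} = -369 + \frac{1 - 64 - 64 \cdot 400}{16 \left(1 + 400\right)} = -369 + \frac{1 - 64 - 25600}{16 \cdot 401} = -369 + \frac{1}{16} \cdot \frac{1}{401} \left(-25663\right) = -369 - \frac{25663}{6416} = - \frac{2393167}{6416}$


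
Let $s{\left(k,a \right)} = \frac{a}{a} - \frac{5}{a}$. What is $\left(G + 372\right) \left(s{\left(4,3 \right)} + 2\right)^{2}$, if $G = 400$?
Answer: $\frac{12352}{9} \approx 1372.4$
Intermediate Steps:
$s{\left(k,a \right)} = 1 - \frac{5}{a}$
$\left(G + 372\right) \left(s{\left(4,3 \right)} + 2\right)^{2} = \left(400 + 372\right) \left(\frac{-5 + 3}{3} + 2\right)^{2} = 772 \left(\frac{1}{3} \left(-2\right) + 2\right)^{2} = 772 \left(- \frac{2}{3} + 2\right)^{2} = 772 \left(\frac{4}{3}\right)^{2} = 772 \cdot \frac{16}{9} = \frac{12352}{9}$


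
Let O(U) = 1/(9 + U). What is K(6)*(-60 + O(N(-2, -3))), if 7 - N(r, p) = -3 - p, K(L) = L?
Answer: -2877/8 ≈ -359.63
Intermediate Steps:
N(r, p) = 10 + p (N(r, p) = 7 - (-3 - p) = 7 + (3 + p) = 10 + p)
K(6)*(-60 + O(N(-2, -3))) = 6*(-60 + 1/(9 + (10 - 3))) = 6*(-60 + 1/(9 + 7)) = 6*(-60 + 1/16) = 6*(-959/16) = -2877/8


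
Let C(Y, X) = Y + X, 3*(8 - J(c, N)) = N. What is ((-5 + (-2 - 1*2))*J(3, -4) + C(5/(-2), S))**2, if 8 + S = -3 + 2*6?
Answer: 29241/4 ≈ 7310.3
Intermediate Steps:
J(c, N) = 8 - N/3
S = 1 (S = -8 + (-3 + 2*6) = -8 + (-3 + 12) = -8 + 9 = 1)
C(Y, X) = X + Y
((-5 + (-2 - 1*2))*J(3, -4) + C(5/(-2), S))**2 = ((-5 + (-2 - 1*2))*(8 - 1/3*(-4)) + (1 + 5/(-2)))**2 = ((-5 + (-2 - 2))*(8 + 4/3) + (1 + 5*(-1/2)))**2 = ((-5 - 4)*(28/3) + (1 - 5/2))**2 = (-9*28/3 - 3/2)**2 = (-84 - 3/2)**2 = (-171/2)**2 = 29241/4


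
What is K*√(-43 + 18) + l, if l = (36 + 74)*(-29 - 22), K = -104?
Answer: -5610 - 520*I ≈ -5610.0 - 520.0*I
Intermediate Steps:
l = -5610 (l = 110*(-51) = -5610)
K*√(-43 + 18) + l = -104*√(-43 + 18) - 5610 = -520*I - 5610 = -5610 - 520*I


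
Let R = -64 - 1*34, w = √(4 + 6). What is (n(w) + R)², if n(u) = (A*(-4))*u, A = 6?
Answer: 15364 + 4704*√10 ≈ 30239.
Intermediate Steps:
w = √10 ≈ 3.1623
R = -98 (R = -64 - 34 = -98)
n(u) = -24*u (n(u) = (6*(-4))*u = -24*u)
(n(w) + R)² = (-24*√10 - 98)² = (-98 - 24*√10)²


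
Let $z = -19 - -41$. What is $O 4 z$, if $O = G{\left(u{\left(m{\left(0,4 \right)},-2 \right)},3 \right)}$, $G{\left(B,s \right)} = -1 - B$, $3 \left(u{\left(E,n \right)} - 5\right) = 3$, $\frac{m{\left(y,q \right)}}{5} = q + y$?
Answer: $-616$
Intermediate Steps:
$m{\left(y,q \right)} = 5 q + 5 y$ ($m{\left(y,q \right)} = 5 \left(q + y\right) = 5 q + 5 y$)
$u{\left(E,n \right)} = 6$ ($u{\left(E,n \right)} = 5 + \frac{1}{3} \cdot 3 = 5 + 1 = 6$)
$z = 22$ ($z = -19 + 41 = 22$)
$O = -7$ ($O = -1 - 6 = -7$)
$O 4 z = \left(-7\right) 4 \cdot 22 = \left(-28\right) 22 = -616$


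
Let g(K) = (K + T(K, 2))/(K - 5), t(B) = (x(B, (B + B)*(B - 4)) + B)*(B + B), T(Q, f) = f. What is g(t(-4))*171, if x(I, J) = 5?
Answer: 1026/13 ≈ 78.923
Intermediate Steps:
t(B) = 2*B*(5 + B) (t(B) = (5 + B)*(B + B) = (5 + B)*(2*B) = 2*B*(5 + B))
g(K) = (2 + K)/(-5 + K) (g(K) = (K + 2)/(K - 5) = (2 + K)/(-5 + K))
g(t(-4))*171 = ((2 + 2*(-4)*(5 - 4))/(-5 + 2*(-4)*(5 - 4)))*171 = ((2 + 2*(-4)*1)/(-5 + 2*(-4)*1))*171 = ((2 - 8)/(-5 - 8))*171 = (-6/(-13))*171 = -1/13*(-6)*171 = (6/13)*171 = 1026/13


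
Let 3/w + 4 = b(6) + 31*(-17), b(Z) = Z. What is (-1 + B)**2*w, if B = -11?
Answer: -144/175 ≈ -0.82286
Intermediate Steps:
w = -1/175 (w = 3/(-4 + (6 + 31*(-17))) = 3/(-4 + (6 - 527)) = 3/(-4 - 521) = 3/(-525) = 3*(-1/525) = -1/175 ≈ -0.0057143)
(-1 + B)**2*w = (-1 - 11)**2*(-1/175) = (-12)**2*(-1/175) = 144*(-1/175) = -144/175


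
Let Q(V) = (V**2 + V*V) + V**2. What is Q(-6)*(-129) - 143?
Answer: -14075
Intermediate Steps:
Q(V) = 3*V**2 (Q(V) = (V**2 + V**2) + V**2 = 2*V**2 + V**2 = 3*V**2)
Q(-6)*(-129) - 143 = (3*(-6)**2)*(-129) - 143 = (3*36)*(-129) - 143 = 108*(-129) - 143 = -13932 - 143 = -14075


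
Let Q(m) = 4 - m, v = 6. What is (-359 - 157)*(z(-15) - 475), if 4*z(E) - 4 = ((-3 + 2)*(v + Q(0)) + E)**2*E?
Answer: 1453959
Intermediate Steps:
z(E) = 1 + E*(-10 + E)**2/4 (z(E) = 1 + (((-3 + 2)*(6 + (4 - 1*0)) + E)**2*E)/4 = 1 + ((-(6 + (4 + 0)) + E)**2*E)/4 = 1 + ((-(6 + 4) + E)**2*E)/4 = 1 + ((-1*10 + E)**2*E)/4 = 1 + ((-10 + E)**2*E)/4 = 1 + (E*(-10 + E)**2)/4 = 1 + E*(-10 + E)**2/4)
(-359 - 157)*(z(-15) - 475) = (-359 - 157)*((1 + (1/4)*(-15)*(-10 - 15)**2) - 475) = -516*((1 + (1/4)*(-15)*(-25)**2) - 475) = -516*((1 + (1/4)*(-15)*625) - 475) = -516*((1 - 9375/4) - 475) = -516*(-9371/4 - 475) = -516*(-11271/4) = 1453959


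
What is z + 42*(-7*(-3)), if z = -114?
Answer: 768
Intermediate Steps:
z + 42*(-7*(-3)) = -114 + 42*(-7*(-3)) = -114 + 42*21 = -114 + 882 = 768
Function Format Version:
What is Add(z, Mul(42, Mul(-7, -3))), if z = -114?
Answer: 768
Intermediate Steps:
Add(z, Mul(42, Mul(-7, -3))) = Add(-114, Mul(42, Mul(-7, -3))) = Add(-114, Mul(42, 21)) = Add(-114, 882) = 768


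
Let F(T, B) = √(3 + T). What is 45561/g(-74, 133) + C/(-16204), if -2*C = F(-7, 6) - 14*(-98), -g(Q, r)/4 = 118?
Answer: -184486663/1912072 + I/16204 ≈ -96.485 + 6.1713e-5*I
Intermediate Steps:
g(Q, r) = -472 (g(Q, r) = -4*118 = -472)
C = -686 - I (C = -(√(3 - 7) - 14*(-98))/2 = -(√(-4) + 1372)/2 = -(2*I + 1372)/2 = -(1372 + 2*I)/2 = -686 - I ≈ -686.0 - 1.0*I)
45561/g(-74, 133) + C/(-16204) = 45561/(-472) + (-686 - I)/(-16204) = 45561*(-1/472) + (-686 - I)*(-1/16204) = -45561/472 + (343/8102 + I/16204) = -184486663/1912072 + I/16204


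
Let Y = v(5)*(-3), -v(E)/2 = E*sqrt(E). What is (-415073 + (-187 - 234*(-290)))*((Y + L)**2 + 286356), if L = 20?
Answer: -101182334400 - 416880000*sqrt(5) ≈ -1.0211e+11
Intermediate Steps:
v(E) = -2*E**(3/2) (v(E) = -2*E*sqrt(E) = -2*E**(3/2))
Y = 30*sqrt(5) (Y = -10*sqrt(5)*(-3) = 30*sqrt(5) ≈ 67.082)
(-415073 + (-187 - 234*(-290)))*((Y + L)**2 + 286356) = (-415073 + (-187 - 234*(-290)))*((30*sqrt(5) + 20)**2 + 286356) = (-415073 + (-187 + 67860))*((20 + 30*sqrt(5))**2 + 286356) = (-415073 + 67673)*(286356 + (20 + 30*sqrt(5))**2) = -347400*(286356 + (20 + 30*sqrt(5))**2) = -99480074400 - 347400*(20 + 30*sqrt(5))**2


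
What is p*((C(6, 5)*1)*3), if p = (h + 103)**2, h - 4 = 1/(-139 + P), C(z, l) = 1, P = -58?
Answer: 1332846252/38809 ≈ 34344.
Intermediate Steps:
h = 787/197 (h = 4 + 1/(-139 - 58) = 4 + 1/(-197) = 4 - 1/197 = 787/197 ≈ 3.9949)
p = 444282084/38809 (p = (787/197 + 103)**2 = (21078/197)**2 = 444282084/38809 ≈ 11448.)
p*((C(6, 5)*1)*3) = 444282084*((1*1)*3)/38809 = 444282084*(1*3)/38809 = (444282084/38809)*3 = 1332846252/38809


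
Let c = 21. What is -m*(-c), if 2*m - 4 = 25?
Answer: 609/2 ≈ 304.50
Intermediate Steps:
m = 29/2 (m = 2 + (½)*25 = 2 + 25/2 = 29/2 ≈ 14.500)
-m*(-c) = -29*(-1*21)/2 = -29*(-21)/2 = -1*(-609/2) = 609/2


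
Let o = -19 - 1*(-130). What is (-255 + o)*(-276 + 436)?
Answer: -23040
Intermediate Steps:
o = 111 (o = -19 + 130 = 111)
(-255 + o)*(-276 + 436) = (-255 + 111)*(-276 + 436) = -144*160 = -23040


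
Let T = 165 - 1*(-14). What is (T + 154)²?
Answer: 110889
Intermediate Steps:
T = 179 (T = 165 + 14 = 179)
(T + 154)² = (179 + 154)² = 333² = 110889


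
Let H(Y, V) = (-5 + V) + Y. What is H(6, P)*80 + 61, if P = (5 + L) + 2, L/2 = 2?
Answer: 1021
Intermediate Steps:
L = 4 (L = 2*2 = 4)
P = 11 (P = (5 + 4) + 2 = 9 + 2 = 11)
H(Y, V) = -5 + V + Y
H(6, P)*80 + 61 = (-5 + 11 + 6)*80 + 61 = 12*80 + 61 = 960 + 61 = 1021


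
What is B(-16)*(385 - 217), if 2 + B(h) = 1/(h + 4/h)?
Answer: -22512/65 ≈ -346.34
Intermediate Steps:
B(h) = -2 + 1/(h + 4/h)
B(-16)*(385 - 217) = ((-8 - 16 - 2*(-16)²)/(4 + (-16)²))*(385 - 217) = ((-8 - 16 - 2*256)/(4 + 256))*168 = ((-8 - 16 - 512)/260)*168 = ((1/260)*(-536))*168 = -134/65*168 = -22512/65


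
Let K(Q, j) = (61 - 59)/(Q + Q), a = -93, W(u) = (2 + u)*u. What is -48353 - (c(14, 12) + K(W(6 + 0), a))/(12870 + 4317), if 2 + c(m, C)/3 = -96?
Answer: -39890050417/824976 ≈ -48353.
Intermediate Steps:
W(u) = u*(2 + u)
K(Q, j) = 1/Q (K(Q, j) = 2/((2*Q)) = 2*(1/(2*Q)) = 1/Q)
c(m, C) = -294 (c(m, C) = -6 + 3*(-96) = -6 - 288 = -294)
-48353 - (c(14, 12) + K(W(6 + 0), a))/(12870 + 4317) = -48353 - (-294 + 1/((6 + 0)*(2 + (6 + 0))))/(12870 + 4317) = -48353 - (-294 + 1/(6*(2 + 6)))/17187 = -48353 - (-294 + 1/(6*8))/17187 = -48353 - (-294 + 1/48)/17187 = -48353 - (-14111)/(48*17187) = -48353 - 1*(-14111/824976) = -48353 + 14111/824976 = -39890050417/824976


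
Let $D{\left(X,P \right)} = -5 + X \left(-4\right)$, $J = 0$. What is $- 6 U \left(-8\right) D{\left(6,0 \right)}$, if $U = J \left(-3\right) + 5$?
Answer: $-6960$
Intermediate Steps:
$D{\left(X,P \right)} = -5 - 4 X$
$U = 5$ ($U = 0 \left(-3\right) + 5 = 0 + 5 = 5$)
$- 6 U \left(-8\right) D{\left(6,0 \right)} = \left(-6\right) 5 \left(-8\right) \left(-5 - 24\right) = \left(-30\right) \left(-8\right) \left(-5 - 24\right) = 240 \left(-29\right) = -6960$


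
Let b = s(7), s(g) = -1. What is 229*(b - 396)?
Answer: -90913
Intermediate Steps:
b = -1
229*(b - 396) = 229*(-1 - 396) = 229*(-397) = -90913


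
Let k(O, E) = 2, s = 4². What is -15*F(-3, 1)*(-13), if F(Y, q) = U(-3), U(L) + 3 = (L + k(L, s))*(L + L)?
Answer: 585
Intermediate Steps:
s = 16
U(L) = -3 + 2*L*(2 + L) (U(L) = -3 + (L + 2)*(L + L) = -3 + (2 + L)*(2*L) = -3 + 2*L*(2 + L))
F(Y, q) = 3 (F(Y, q) = -3 + 2*(-3)² + 4*(-3) = -3 + 2*9 - 12 = -3 + 18 - 12 = 3)
-15*F(-3, 1)*(-13) = -15*3*(-13) = -45*(-13) = 585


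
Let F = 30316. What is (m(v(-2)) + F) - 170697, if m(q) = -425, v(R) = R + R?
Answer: -140806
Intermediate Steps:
v(R) = 2*R
(m(v(-2)) + F) - 170697 = (-425 + 30316) - 170697 = 29891 - 170697 = -140806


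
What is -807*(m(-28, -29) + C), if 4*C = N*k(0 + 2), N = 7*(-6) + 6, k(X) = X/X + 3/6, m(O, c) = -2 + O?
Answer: 70209/2 ≈ 35105.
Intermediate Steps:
k(X) = 3/2 (k(X) = 1 + 3*(1/6) = 1 + 1/2 = 3/2)
N = -36 (N = -42 + 6 = -36)
C = -27/2 (C = (-36*3/2)/4 = (1/4)*(-54) = -27/2 ≈ -13.500)
-807*(m(-28, -29) + C) = -807*((-2 - 28) - 27/2) = -807*(-30 - 27/2) = -807*(-87/2) = 70209/2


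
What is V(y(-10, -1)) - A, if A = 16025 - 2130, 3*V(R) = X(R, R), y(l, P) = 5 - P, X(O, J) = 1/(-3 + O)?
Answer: -125054/9 ≈ -13895.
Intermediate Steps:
V(R) = 1/(3*(-3 + R))
A = 13895
V(y(-10, -1)) - A = 1/(3*(-3 + (5 - 1*(-1)))) - 1*13895 = 1/(3*(-3 + (5 + 1))) - 13895 = 1/(3*(-3 + 6)) - 13895 = (⅓)/3 - 13895 = (⅓)*(⅓) - 13895 = ⅑ - 13895 = -125054/9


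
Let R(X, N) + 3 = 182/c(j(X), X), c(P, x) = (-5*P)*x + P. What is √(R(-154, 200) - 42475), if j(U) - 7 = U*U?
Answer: 2*I*√72502997650123566/2612919 ≈ 206.1*I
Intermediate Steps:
j(U) = 7 + U² (j(U) = 7 + U*U = 7 + U²)
c(P, x) = P - 5*P*x (c(P, x) = -5*P*x + P = P - 5*P*x)
R(X, N) = -3 + 182/((1 - 5*X)*(7 + X²)) (R(X, N) = -3 + 182/(((7 + X²)*(1 - 5*X))) = -3 + 182/(((1 - 5*X)*(7 + X²))) = -3 + 182*(1/((1 - 5*X)*(7 + X²))) = -3 + 182/((1 - 5*X)*(7 + X²)))
√(R(-154, 200) - 42475) = √((-3 - 182/((-1 + 5*(-154))*(7 + (-154)²))) - 42475) = √((-3 - 182/((-1 - 770)*(7 + 23716))) - 42475) = √((-3 - 182/(-771*23723)) - 42475) = √((-3 - 182*(-1/771)*1/23723) - 42475) = √((-3 + 26/2612919) - 42475) = √(-7838731/2612919 - 42475) = √(-110991573256/2612919) = 2*I*√72502997650123566/2612919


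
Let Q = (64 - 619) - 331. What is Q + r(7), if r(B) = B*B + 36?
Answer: -801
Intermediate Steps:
r(B) = 36 + B² (r(B) = B² + 36 = 36 + B²)
Q = -886 (Q = -555 - 331 = -886)
Q + r(7) = -886 + (36 + 7²) = -886 + (36 + 49) = -886 + 85 = -801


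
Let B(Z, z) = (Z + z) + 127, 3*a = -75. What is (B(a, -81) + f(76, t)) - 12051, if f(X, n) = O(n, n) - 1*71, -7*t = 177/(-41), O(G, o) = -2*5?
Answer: -12111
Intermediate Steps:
a = -25 (a = (⅓)*(-75) = -25)
O(G, o) = -10
t = 177/287 (t = -177/(7*(-41)) = -177*(-1)/(7*41) = -⅐*(-177/41) = 177/287 ≈ 0.61672)
f(X, n) = -81 (f(X, n) = -10 - 1*71 = -10 - 71 = -81)
B(Z, z) = 127 + Z + z
(B(a, -81) + f(76, t)) - 12051 = ((127 - 25 - 81) - 81) - 12051 = (21 - 81) - 12051 = -60 - 12051 = -12111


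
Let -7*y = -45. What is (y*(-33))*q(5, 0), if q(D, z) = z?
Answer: 0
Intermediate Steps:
y = 45/7 (y = -1/7*(-45) = 45/7 ≈ 6.4286)
(y*(-33))*q(5, 0) = ((45/7)*(-33))*0 = -1485/7*0 = 0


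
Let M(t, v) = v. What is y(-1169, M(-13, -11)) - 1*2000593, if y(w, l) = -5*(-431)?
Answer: -1998438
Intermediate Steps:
y(w, l) = 2155
y(-1169, M(-13, -11)) - 1*2000593 = 2155 - 1*2000593 = 2155 - 2000593 = -1998438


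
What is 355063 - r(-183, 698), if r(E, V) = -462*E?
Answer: 270517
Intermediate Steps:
355063 - r(-183, 698) = 355063 - (-462)*(-183) = 355063 - 1*84546 = 355063 - 84546 = 270517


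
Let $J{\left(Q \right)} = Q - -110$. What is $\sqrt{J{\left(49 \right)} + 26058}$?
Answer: $3 \sqrt{2913} \approx 161.92$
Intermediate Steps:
$J{\left(Q \right)} = 110 + Q$ ($J{\left(Q \right)} = Q + 110 = 110 + Q$)
$\sqrt{J{\left(49 \right)} + 26058} = \sqrt{\left(110 + 49\right) + 26058} = \sqrt{159 + 26058} = \sqrt{26217} = 3 \sqrt{2913}$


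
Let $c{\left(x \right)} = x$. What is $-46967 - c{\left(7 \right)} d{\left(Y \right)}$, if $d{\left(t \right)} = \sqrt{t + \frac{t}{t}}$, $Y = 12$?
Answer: $-46967 - 7 \sqrt{13} \approx -46992.0$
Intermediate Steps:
$d{\left(t \right)} = \sqrt{1 + t}$ ($d{\left(t \right)} = \sqrt{t + 1} = \sqrt{1 + t}$)
$-46967 - c{\left(7 \right)} d{\left(Y \right)} = -46967 - 7 \sqrt{1 + 12} = -46967 - 7 \sqrt{13}$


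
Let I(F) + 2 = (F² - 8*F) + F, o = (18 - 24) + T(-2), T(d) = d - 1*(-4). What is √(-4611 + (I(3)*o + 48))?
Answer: I*√4507 ≈ 67.134*I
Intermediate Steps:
T(d) = 4 + d (T(d) = d + 4 = 4 + d)
o = -4 (o = (18 - 24) + (4 - 2) = -6 + 2 = -4)
I(F) = -2 + F² - 7*F (I(F) = -2 + ((F² - 8*F) + F) = -2 + (F² - 7*F) = -2 + F² - 7*F)
√(-4611 + (I(3)*o + 48)) = √(-4611 + ((-2 + 3² - 7*3)*(-4) + 48)) = √(-4611 + ((-2 + 9 - 21)*(-4) + 48)) = √(-4611 + (-14*(-4) + 48)) = √(-4611 + (56 + 48)) = √(-4611 + 104) = √(-4507) = I*√4507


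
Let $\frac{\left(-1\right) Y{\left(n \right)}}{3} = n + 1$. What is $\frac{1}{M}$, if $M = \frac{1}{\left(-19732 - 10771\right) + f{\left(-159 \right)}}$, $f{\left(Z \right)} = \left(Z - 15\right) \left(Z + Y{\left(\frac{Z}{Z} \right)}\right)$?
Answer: $-1793$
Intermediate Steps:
$Y{\left(n \right)} = -3 - 3 n$ ($Y{\left(n \right)} = - 3 \left(n + 1\right) = - 3 \left(1 + n\right) = -3 - 3 n$)
$f{\left(Z \right)} = \left(-15 + Z\right) \left(-6 + Z\right)$ ($f{\left(Z \right)} = \left(Z - 15\right) \left(Z - \left(3 + 3 \frac{Z}{Z}\right)\right) = \left(-15 + Z\right) \left(Z - 6\right) = \left(-15 + Z\right) \left(-6 + Z\right)$)
$M = - \frac{1}{1793}$ ($M = \frac{1}{\left(-19732 - 10771\right) + \left(90 + \left(-159\right)^{2} - -3339\right)} = \frac{1}{-30503 + \left(90 + 25281 + 3339\right)} = \frac{1}{-30503 + 28710} = \frac{1}{-1793} = - \frac{1}{1793} \approx -0.00055772$)
$\frac{1}{M} = \frac{1}{- \frac{1}{1793}} = -1793$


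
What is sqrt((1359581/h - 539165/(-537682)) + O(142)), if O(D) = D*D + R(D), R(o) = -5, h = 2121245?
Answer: sqrt(26226301717879901340341435930)/1140555254090 ≈ 141.99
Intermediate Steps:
O(D) = -5 + D**2 (O(D) = D*D - 5 = D**2 - 5 = -5 + D**2)
sqrt((1359581/h - 539165/(-537682)) + O(142)) = sqrt((1359581/2121245 - 539165/(-537682)) + (-5 + 142**2)) = sqrt((1359581*(1/2121245) - 539165*(-1/537682)) + (-5 + 20164)) = sqrt((1359581/2121245 + 539165/537682) + 20159) = sqrt(1874723291667/1140555254090 + 20159) = sqrt(22994328090491977/1140555254090) = sqrt(26226301717879901340341435930)/1140555254090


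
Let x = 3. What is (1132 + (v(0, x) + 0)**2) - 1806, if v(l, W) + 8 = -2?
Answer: -574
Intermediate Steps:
v(l, W) = -10 (v(l, W) = -8 - 2 = -10)
(1132 + (v(0, x) + 0)**2) - 1806 = (1132 + (-10 + 0)**2) - 1806 = (1132 + (-10)**2) - 1806 = (1132 + 100) - 1806 = 1232 - 1806 = -574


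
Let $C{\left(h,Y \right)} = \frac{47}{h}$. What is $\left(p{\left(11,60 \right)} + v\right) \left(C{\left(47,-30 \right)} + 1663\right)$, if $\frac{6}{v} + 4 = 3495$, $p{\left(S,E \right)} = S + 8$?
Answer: $\frac{110381440}{3491} \approx 31619.0$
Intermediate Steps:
$p{\left(S,E \right)} = 8 + S$
$v = \frac{6}{3491}$ ($v = \frac{6}{-4 + 3495} = \frac{6}{3491} \approx 0.0017187$)
$\left(p{\left(11,60 \right)} + v\right) \left(C{\left(47,-30 \right)} + 1663\right) = \left(\left(8 + 11\right) + \frac{6}{3491}\right) \left(\frac{47}{47} + 1663\right) = \left(19 + \frac{6}{3491}\right) \left(47 \cdot \frac{1}{47} + 1663\right) = \frac{66335 \left(1 + 1663\right)}{3491} = \frac{66335}{3491} \cdot 1664 = \frac{110381440}{3491}$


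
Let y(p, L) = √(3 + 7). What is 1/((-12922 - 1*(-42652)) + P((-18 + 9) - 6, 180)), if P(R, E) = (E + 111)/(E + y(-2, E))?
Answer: 321002360/9543919276827 + 97*√10/9543919276827 ≈ 3.3634e-5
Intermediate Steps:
y(p, L) = √10
P(R, E) = (111 + E)/(E + √10) (P(R, E) = (E + 111)/(E + √10) = (111 + E)/(E + √10))
1/((-12922 - 1*(-42652)) + P((-18 + 9) - 6, 180)) = 1/((-12922 - 1*(-42652)) + (111 + 180)/(180 + √10)) = 1/((-12922 + 42652) + 291/(180 + √10)) = 1/(29730 + 291/(180 + √10))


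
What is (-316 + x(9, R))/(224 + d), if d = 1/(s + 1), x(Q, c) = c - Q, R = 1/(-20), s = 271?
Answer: -40188/27695 ≈ -1.4511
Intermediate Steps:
R = -1/20 ≈ -0.050000
d = 1/272 (d = 1/(271 + 1) = 1/272 ≈ 0.0036765)
(-316 + x(9, R))/(224 + d) = (-316 + (-1/20 - 1*9))/(224 + 1/272) = (-316 + (-1/20 - 9))/(60929/272) = (-316 - 181/20)*(272/60929) = -6501/20*272/60929 = -40188/27695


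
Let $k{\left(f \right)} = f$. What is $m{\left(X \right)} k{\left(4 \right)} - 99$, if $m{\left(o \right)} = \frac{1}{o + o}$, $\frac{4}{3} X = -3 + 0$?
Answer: $- \frac{899}{9} \approx -99.889$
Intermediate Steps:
$X = - \frac{9}{4}$ ($X = \frac{3 \left(-3 + 0\right)}{4} = \frac{3}{4} \left(-3\right) = - \frac{9}{4} \approx -2.25$)
$m{\left(o \right)} = \frac{1}{2 o}$
$m{\left(X \right)} k{\left(4 \right)} - 99 = \frac{1}{2 \left(- \frac{9}{4}\right)} 4 - 99 = \frac{1}{2} \left(- \frac{4}{9}\right) 4 - 99 = \left(- \frac{2}{9}\right) 4 - 99 = - \frac{8}{9} - 99 = - \frac{899}{9}$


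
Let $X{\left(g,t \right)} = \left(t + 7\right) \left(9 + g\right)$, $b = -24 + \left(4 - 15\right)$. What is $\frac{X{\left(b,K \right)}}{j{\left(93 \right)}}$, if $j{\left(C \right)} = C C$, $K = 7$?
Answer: $- \frac{364}{8649} \approx -0.042086$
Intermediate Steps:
$b = -35$ ($b = -24 - 11 = -35$)
$j{\left(C \right)} = C^{2}$
$X{\left(g,t \right)} = \left(7 + t\right) \left(9 + g\right)$
$\frac{X{\left(b,K \right)}}{j{\left(93 \right)}} = \frac{63 + 7 \left(-35\right) + 9 \cdot 7 - 245}{93^{2}} = \frac{63 - 245 + 63 - 245}{8649} = \left(-364\right) \frac{1}{8649} = - \frac{364}{8649}$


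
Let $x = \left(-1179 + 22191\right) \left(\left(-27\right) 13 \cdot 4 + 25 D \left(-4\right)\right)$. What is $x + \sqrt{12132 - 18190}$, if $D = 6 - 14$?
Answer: $-12691248 + i \sqrt{6058} \approx -1.2691 \cdot 10^{7} + 77.833 i$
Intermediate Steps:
$D = -8$
$x = -12691248$ ($x = \left(-1179 + 22191\right) \left(\left(-27\right) 13 \cdot 4 + 25 \left(-8\right) \left(-4\right)\right) = 21012 \left(\left(-351\right) 4 - -800\right) = 21012 \left(-1404 + 800\right) = 21012 \left(-604\right) = -12691248$)
$x + \sqrt{12132 - 18190} = -12691248 + \sqrt{12132 - 18190} = -12691248 + \sqrt{-6058} = -12691248 + i \sqrt{6058}$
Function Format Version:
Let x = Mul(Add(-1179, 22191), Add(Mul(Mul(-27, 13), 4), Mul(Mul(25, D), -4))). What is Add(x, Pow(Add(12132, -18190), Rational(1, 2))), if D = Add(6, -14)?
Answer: Add(-12691248, Mul(I, Pow(6058, Rational(1, 2)))) ≈ Add(-1.2691e+7, Mul(77.833, I))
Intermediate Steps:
D = -8
x = -12691248 (x = Mul(Add(-1179, 22191), Add(Mul(Mul(-27, 13), 4), Mul(Mul(25, -8), -4))) = Mul(21012, Add(Mul(-351, 4), Mul(-200, -4))) = Mul(21012, Add(-1404, 800)) = Mul(21012, -604) = -12691248)
Add(x, Pow(Add(12132, -18190), Rational(1, 2))) = Add(-12691248, Pow(Add(12132, -18190), Rational(1, 2))) = Add(-12691248, Pow(-6058, Rational(1, 2))) = Add(-12691248, Mul(I, Pow(6058, Rational(1, 2))))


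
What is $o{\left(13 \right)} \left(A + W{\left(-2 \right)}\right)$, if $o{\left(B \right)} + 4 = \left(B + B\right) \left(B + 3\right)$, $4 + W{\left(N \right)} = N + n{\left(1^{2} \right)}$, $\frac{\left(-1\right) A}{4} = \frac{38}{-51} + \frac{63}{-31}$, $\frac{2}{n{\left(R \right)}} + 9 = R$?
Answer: $\frac{3165293}{1581} \approx 2002.1$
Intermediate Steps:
$n{\left(R \right)} = \frac{2}{-9 + R}$
$A = \frac{17564}{1581}$ ($A = - 4 \left(\frac{38}{-51} + \frac{63}{-31}\right) = - 4 \left(38 \left(- \frac{1}{51}\right) + 63 \left(- \frac{1}{31}\right)\right) = - 4 \left(- \frac{38}{51} - \frac{63}{31}\right) = \left(-4\right) \left(- \frac{4391}{1581}\right) = \frac{17564}{1581} \approx 11.109$)
$W{\left(N \right)} = - \frac{17}{4} + N$ ($W{\left(N \right)} = -4 + \left(N + \frac{2}{-9 + 1^{2}}\right) = -4 + \left(N + \frac{2}{-9 + 1}\right) = -4 + \left(N + \frac{2}{-8}\right) = -4 + \left(N + 2 \left(- \frac{1}{8}\right)\right) = -4 + \left(N - \frac{1}{4}\right) = -4 + \left(- \frac{1}{4} + N\right) = - \frac{17}{4} + N$)
$o{\left(B \right)} = -4 + 2 B \left(3 + B\right)$ ($o{\left(B \right)} = -4 + \left(B + B\right) \left(B + 3\right) = -4 + 2 B \left(3 + B\right)$)
$o{\left(13 \right)} \left(A + W{\left(-2 \right)}\right) = \left(-4 + 2 \cdot 13^{2} + 6 \cdot 13\right) \left(\frac{17564}{1581} - \frac{25}{4}\right) = \left(-4 + 2 \cdot 169 + 78\right) \left(\frac{17564}{1581} - \frac{25}{4}\right) = \left(-4 + 338 + 78\right) \frac{30731}{6324} = 412 \cdot \frac{30731}{6324} = \frac{3165293}{1581}$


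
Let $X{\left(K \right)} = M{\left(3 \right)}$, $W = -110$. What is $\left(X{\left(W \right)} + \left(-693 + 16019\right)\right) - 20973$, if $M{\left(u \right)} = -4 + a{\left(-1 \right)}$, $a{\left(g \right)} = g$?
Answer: $-5652$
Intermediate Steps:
$M{\left(u \right)} = -5$ ($M{\left(u \right)} = -4 - 1 = -5$)
$X{\left(K \right)} = -5$
$\left(X{\left(W \right)} + \left(-693 + 16019\right)\right) - 20973 = \left(-5 + \left(-693 + 16019\right)\right) - 20973 = \left(-5 + 15326\right) - 20973 = 15321 - 20973 = -5652$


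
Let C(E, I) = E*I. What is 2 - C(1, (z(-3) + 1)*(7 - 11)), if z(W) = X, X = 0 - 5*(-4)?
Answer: 86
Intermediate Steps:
X = 20 (X = 0 + 20 = 20)
z(W) = 20
2 - C(1, (z(-3) + 1)*(7 - 11)) = 2 - (20 + 1)*(7 - 11) = 2 - 21*(-4) = 2 - (-84) = 2 - 1*(-84) = 2 + 84 = 86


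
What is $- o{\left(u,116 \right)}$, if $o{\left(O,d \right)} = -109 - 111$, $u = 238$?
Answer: $220$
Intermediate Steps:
$o{\left(O,d \right)} = -220$
$- o{\left(u,116 \right)} = \left(-1\right) \left(-220\right) = 220$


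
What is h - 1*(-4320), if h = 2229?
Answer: 6549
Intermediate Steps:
h - 1*(-4320) = 2229 - 1*(-4320) = 2229 + 4320 = 6549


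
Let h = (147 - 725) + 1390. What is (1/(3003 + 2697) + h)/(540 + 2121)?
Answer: 4628401/15167700 ≈ 0.30515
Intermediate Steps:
h = 812 (h = -578 + 1390 = 812)
(1/(3003 + 2697) + h)/(540 + 2121) = (1/(3003 + 2697) + 812)/(540 + 2121) = (1/5700 + 812)/2661 = (1/5700 + 812)*(1/2661) = (4628401/5700)*(1/2661) = 4628401/15167700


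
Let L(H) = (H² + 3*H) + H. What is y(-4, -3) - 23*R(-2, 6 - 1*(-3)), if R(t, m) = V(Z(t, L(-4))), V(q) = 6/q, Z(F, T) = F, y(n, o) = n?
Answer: 65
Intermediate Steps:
L(H) = H² + 4*H
R(t, m) = 6/t
y(-4, -3) - 23*R(-2, 6 - 1*(-3)) = -4 - 138/(-2) = -4 - 138*(-1)/2 = -4 - 23*(-3) = -4 + 69 = 65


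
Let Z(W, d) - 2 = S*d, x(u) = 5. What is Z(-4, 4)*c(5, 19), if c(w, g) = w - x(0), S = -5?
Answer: 0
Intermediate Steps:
Z(W, d) = 2 - 5*d
c(w, g) = -5 + w (c(w, g) = w - 1*5 = w - 5 = -5 + w)
Z(-4, 4)*c(5, 19) = (2 - 5*4)*(-5 + 5) = (2 - 20)*0 = -18*0 = 0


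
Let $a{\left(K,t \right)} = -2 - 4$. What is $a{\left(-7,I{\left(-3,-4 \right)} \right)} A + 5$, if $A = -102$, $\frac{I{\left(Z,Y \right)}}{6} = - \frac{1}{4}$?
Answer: $617$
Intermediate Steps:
$I{\left(Z,Y \right)} = - \frac{3}{2}$ ($I{\left(Z,Y \right)} = 6 \left(- \frac{1}{4}\right) = - \frac{3}{2}$)
$a{\left(K,t \right)} = -6$
$a{\left(-7,I{\left(-3,-4 \right)} \right)} A + 5 = \left(-6\right) \left(-102\right) + 5 = 612 + 5 = 617$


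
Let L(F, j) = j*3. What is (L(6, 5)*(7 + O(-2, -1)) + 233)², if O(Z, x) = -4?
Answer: 77284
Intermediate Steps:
L(F, j) = 3*j
(L(6, 5)*(7 + O(-2, -1)) + 233)² = ((3*5)*(7 - 4) + 233)² = (15*3 + 233)² = (45 + 233)² = 278² = 77284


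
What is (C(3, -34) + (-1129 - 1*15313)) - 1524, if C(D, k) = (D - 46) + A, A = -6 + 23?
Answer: -17992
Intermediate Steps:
A = 17
C(D, k) = -29 + D (C(D, k) = (D - 46) + 17 = (-46 + D) + 17 = -29 + D)
(C(3, -34) + (-1129 - 1*15313)) - 1524 = ((-29 + 3) + (-1129 - 1*15313)) - 1524 = (-26 + (-1129 - 15313)) - 1524 = (-26 - 16442) - 1524 = -16468 - 1524 = -17992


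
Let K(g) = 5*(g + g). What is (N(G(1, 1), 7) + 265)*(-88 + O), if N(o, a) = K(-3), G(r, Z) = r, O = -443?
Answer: -124785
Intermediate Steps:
K(g) = 10*g (K(g) = 5*(2*g) = 10*g)
N(o, a) = -30 (N(o, a) = 10*(-3) = -30)
(N(G(1, 1), 7) + 265)*(-88 + O) = (-30 + 265)*(-88 - 443) = 235*(-531) = -124785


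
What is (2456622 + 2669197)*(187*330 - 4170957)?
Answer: -21063256348293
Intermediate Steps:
(2456622 + 2669197)*(187*330 - 4170957) = 5125819*(61710 - 4170957) = 5125819*(-4109247) = -21063256348293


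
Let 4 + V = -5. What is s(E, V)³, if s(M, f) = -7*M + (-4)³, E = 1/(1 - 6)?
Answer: -30664297/125 ≈ -2.4531e+5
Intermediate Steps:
V = -9 (V = -4 - 5 = -9)
E = -⅕ (E = 1/(-5) = -⅕ ≈ -0.20000)
s(M, f) = -64 - 7*M (s(M, f) = -7*M - 64 = -64 - 7*M)
s(E, V)³ = (-64 - 7*(-⅕))³ = (-64 + 7/5)³ = (-313/5)³ = -30664297/125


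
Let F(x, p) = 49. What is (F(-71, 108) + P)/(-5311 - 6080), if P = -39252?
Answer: 39203/11391 ≈ 3.4416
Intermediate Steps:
(F(-71, 108) + P)/(-5311 - 6080) = (49 - 39252)/(-5311 - 6080) = -39203/(-11391) = -39203*(-1/11391) = 39203/11391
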